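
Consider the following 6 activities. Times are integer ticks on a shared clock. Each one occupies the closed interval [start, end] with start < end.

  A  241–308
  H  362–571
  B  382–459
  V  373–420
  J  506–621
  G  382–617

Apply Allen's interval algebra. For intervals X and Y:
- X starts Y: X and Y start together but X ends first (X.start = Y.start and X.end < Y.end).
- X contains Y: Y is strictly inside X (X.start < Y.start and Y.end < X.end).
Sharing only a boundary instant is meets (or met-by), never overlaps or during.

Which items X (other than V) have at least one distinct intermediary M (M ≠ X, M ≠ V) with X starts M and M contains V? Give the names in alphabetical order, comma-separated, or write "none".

none

Target V = [373, 420].
Intermediaries M with M contains V: H.
Via H — items with X starts H: none.
Union: none.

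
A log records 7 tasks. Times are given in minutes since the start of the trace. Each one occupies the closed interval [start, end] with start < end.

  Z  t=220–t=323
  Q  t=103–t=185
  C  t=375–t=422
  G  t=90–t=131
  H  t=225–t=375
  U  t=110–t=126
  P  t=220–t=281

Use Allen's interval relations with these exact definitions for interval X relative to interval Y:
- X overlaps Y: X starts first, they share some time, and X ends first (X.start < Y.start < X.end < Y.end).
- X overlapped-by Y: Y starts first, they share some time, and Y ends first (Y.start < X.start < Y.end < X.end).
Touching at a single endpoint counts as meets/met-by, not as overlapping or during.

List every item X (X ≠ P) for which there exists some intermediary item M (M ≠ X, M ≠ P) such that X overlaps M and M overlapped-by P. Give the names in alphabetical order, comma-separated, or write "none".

Target P = [t=220, t=281].
Intermediaries M with M overlapped-by P: H.
Via H — items with X overlaps H: Z.
Union: Z.

Z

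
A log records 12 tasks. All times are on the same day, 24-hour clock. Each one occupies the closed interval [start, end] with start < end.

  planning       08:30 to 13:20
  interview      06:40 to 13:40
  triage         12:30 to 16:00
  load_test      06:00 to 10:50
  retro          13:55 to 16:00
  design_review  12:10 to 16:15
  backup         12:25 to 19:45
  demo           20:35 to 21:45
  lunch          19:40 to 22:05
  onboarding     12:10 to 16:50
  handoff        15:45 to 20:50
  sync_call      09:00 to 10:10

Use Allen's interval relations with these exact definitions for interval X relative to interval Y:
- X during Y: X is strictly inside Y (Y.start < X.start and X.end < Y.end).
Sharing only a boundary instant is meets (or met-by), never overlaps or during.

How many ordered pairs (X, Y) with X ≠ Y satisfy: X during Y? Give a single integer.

Checking all 132 ordered pairs for relation 'during'; matching pairs in alphabetical order:
(demo, lunch): demo during lunch ✓
(planning, interview): planning during interview ✓
(retro, backup): retro during backup ✓
(retro, design_review): retro during design_review ✓
(retro, onboarding): retro during onboarding ✓
(sync_call, interview): sync_call during interview ✓
(sync_call, load_test): sync_call during load_test ✓
(sync_call, planning): sync_call during planning ✓
(triage, backup): triage during backup ✓
(triage, design_review): triage during design_review ✓
(triage, onboarding): triage during onboarding ✓
Count: 11.

11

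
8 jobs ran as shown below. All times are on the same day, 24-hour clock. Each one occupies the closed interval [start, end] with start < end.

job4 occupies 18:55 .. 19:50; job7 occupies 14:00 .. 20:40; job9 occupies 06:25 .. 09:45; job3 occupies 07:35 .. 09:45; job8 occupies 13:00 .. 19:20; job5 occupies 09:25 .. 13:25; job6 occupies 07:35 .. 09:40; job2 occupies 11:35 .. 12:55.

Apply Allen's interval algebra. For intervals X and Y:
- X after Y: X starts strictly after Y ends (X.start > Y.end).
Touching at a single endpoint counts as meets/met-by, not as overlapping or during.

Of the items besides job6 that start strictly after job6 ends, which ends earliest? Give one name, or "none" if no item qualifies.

job2

Target job6 = [07:35, 09:40].
job2 [11:35, 12:55] → after → candidate.
job3 [07:35, 09:45] → started-by → excluded.
job4 [18:55, 19:50] → after → candidate.
job5 [09:25, 13:25] → overlapped-by → excluded.
job7 [14:00, 20:40] → after → candidate.
job8 [13:00, 19:20] → after → candidate.
job9 [06:25, 09:45] → contains → excluded.
Among candidates, earliest end is 12:55 → job2.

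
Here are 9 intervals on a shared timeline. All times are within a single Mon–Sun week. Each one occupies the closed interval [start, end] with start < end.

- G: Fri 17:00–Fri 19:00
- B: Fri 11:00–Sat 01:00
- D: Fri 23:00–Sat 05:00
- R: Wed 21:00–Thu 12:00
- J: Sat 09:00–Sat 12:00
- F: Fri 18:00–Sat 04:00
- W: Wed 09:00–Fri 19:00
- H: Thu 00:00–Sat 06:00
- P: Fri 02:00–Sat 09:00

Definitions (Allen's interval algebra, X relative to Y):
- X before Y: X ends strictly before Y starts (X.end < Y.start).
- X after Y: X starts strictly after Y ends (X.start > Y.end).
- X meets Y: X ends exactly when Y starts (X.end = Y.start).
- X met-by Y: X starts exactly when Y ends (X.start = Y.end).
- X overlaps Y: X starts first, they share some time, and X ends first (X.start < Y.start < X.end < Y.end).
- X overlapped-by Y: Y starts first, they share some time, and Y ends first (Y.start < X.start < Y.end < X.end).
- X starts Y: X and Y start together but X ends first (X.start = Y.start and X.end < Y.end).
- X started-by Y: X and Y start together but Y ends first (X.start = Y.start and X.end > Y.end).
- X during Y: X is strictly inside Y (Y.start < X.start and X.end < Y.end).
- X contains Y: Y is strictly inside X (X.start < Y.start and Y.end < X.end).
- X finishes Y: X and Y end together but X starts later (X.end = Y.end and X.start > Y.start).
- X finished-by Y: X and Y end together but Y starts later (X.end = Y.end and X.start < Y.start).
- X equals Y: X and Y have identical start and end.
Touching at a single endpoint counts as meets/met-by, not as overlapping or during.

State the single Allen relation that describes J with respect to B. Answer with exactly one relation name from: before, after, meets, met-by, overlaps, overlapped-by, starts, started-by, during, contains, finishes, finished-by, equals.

J = [Sat 09:00, Sat 12:00]; B = [Fri 11:00, Sat 01:00].
Compare endpoints: J.start > B.start, J.start > B.end, J.end > B.start, J.end > B.end.
That pattern is 'after'.

after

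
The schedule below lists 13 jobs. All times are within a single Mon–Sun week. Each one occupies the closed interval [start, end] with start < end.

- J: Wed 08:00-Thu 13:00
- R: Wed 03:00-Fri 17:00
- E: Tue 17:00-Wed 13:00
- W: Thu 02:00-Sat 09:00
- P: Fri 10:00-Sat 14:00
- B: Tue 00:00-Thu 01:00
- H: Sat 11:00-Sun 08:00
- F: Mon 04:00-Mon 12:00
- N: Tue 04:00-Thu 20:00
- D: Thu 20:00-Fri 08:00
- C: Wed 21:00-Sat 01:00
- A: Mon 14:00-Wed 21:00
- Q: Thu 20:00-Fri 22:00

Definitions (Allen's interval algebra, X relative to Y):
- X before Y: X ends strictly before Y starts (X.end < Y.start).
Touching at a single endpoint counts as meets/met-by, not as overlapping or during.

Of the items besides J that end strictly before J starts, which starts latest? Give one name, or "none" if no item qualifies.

F

Target J = [Wed 08:00, Thu 13:00].
A [Mon 14:00, Wed 21:00] → overlaps → excluded.
B [Tue 00:00, Thu 01:00] → overlaps → excluded.
C [Wed 21:00, Sat 01:00] → overlapped-by → excluded.
D [Thu 20:00, Fri 08:00] → after → excluded.
E [Tue 17:00, Wed 13:00] → overlaps → excluded.
F [Mon 04:00, Mon 12:00] → before → candidate.
H [Sat 11:00, Sun 08:00] → after → excluded.
N [Tue 04:00, Thu 20:00] → contains → excluded.
P [Fri 10:00, Sat 14:00] → after → excluded.
Q [Thu 20:00, Fri 22:00] → after → excluded.
R [Wed 03:00, Fri 17:00] → contains → excluded.
W [Thu 02:00, Sat 09:00] → overlapped-by → excluded.
Among candidates, latest start is Mon 04:00 → F.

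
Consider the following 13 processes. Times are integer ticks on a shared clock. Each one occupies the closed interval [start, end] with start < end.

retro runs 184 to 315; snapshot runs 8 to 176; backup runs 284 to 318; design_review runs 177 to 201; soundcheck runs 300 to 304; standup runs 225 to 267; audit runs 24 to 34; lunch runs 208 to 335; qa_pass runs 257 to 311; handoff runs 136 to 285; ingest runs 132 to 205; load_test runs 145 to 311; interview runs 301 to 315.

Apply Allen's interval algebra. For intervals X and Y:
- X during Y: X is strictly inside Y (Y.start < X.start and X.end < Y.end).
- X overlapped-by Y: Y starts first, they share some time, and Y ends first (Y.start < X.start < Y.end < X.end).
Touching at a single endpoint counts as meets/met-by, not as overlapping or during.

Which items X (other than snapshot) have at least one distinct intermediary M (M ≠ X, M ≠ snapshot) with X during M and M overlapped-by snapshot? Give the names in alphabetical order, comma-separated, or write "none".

Target snapshot = [8, 176].
Intermediaries M with M overlapped-by snapshot: handoff, ingest, load_test.
Via handoff — items with X during handoff: design_review, standup.
Via ingest — items with X during ingest: design_review.
Via load_test — items with X during load_test: design_review, soundcheck, standup.
Union: design_review, soundcheck, standup.

design_review, soundcheck, standup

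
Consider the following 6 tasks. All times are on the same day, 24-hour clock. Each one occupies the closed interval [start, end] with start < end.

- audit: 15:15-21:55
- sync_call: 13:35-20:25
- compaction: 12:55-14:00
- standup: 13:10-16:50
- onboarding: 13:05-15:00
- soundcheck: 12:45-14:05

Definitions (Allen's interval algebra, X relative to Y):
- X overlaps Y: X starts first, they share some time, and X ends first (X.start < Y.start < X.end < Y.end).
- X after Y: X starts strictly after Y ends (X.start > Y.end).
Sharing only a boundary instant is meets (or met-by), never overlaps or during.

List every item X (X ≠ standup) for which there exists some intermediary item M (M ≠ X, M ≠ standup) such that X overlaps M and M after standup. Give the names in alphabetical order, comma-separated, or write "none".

none

Target standup = [13:10, 16:50].
Intermediaries M with M after standup: none.
Union: none.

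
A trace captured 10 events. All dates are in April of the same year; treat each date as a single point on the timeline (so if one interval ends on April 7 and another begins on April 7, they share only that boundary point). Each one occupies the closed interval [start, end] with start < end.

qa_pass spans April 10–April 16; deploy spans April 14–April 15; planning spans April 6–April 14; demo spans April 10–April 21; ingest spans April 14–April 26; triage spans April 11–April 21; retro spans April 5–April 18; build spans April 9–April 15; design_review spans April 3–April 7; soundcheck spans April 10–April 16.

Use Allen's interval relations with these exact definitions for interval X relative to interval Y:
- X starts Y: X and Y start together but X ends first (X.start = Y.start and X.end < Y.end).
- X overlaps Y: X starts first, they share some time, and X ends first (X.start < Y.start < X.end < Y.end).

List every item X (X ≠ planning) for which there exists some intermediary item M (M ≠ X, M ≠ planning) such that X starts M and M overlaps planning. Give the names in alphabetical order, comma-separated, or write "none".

none

Target planning = [April 6, April 14].
Intermediaries M with M overlaps planning: design_review.
Via design_review — items with X starts design_review: none.
Union: none.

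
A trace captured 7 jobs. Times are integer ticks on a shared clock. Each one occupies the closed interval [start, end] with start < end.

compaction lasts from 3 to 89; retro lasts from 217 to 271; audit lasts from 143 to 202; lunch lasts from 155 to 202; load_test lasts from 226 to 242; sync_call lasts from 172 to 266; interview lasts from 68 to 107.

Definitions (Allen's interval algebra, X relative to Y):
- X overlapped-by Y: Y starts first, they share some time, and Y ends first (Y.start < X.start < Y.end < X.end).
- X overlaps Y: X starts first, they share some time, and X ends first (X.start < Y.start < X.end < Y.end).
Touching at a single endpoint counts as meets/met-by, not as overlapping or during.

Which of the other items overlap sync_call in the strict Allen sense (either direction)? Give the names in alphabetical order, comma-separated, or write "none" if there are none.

Target sync_call = [172, 266].
audit [143, 202] → overlaps → yes.
compaction [3, 89] → before → no.
interview [68, 107] → before → no.
load_test [226, 242] → during → no.
lunch [155, 202] → overlaps → yes.
retro [217, 271] → overlapped-by → yes.
Result: audit, lunch, retro.

audit, lunch, retro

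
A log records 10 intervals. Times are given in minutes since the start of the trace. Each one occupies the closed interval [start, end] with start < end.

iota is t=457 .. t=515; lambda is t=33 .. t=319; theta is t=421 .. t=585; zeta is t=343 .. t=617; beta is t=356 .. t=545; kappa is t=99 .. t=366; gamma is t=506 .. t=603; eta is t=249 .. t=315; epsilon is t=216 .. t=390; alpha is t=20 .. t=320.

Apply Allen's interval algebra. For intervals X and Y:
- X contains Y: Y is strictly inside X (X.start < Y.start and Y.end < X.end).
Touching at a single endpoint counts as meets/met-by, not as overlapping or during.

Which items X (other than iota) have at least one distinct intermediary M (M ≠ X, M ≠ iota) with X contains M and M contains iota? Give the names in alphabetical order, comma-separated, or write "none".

zeta

Target iota = [t=457, t=515].
Intermediaries M with M contains iota: beta, theta, zeta.
Via beta — items with X contains beta: zeta.
Via theta — items with X contains theta: zeta.
Via zeta — items with X contains zeta: none.
Union: zeta.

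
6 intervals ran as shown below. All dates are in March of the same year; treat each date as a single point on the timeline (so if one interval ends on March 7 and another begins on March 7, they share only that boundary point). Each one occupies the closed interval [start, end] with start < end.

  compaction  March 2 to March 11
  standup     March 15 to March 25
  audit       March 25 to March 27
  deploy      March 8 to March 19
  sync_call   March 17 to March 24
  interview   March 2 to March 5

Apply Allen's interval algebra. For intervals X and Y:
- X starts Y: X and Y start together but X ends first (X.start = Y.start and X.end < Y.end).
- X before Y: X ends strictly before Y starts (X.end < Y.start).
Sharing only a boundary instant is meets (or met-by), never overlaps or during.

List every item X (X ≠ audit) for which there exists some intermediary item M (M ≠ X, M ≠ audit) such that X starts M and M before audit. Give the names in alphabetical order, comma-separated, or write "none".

Target audit = [March 25, March 27].
Intermediaries M with M before audit: compaction, deploy, interview, sync_call.
Via compaction — items with X starts compaction: interview.
Via deploy — items with X starts deploy: none.
Via interview — items with X starts interview: none.
Via sync_call — items with X starts sync_call: none.
Union: interview.

interview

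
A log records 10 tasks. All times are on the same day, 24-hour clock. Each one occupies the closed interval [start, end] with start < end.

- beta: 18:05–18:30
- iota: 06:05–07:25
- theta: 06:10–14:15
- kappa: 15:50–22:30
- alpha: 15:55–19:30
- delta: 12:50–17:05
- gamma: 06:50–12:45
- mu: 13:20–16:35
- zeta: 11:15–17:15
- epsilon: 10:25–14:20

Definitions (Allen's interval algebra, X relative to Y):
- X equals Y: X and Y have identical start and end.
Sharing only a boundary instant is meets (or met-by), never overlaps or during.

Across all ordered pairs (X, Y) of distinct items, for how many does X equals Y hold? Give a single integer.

Checking all 90 ordered pairs for relation 'equals'; matching pairs in alphabetical order:
No pair satisfies it.
Count: 0.

0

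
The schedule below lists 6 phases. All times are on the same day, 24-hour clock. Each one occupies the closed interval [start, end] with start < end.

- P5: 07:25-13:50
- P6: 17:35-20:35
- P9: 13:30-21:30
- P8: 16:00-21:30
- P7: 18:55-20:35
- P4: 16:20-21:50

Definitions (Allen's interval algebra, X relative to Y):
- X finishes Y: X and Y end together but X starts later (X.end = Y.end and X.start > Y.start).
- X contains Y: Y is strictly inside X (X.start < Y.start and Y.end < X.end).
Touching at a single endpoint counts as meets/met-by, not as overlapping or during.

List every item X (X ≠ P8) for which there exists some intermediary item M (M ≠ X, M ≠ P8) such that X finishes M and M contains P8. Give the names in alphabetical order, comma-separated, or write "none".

Target P8 = [16:00, 21:30].
Intermediaries M with M contains P8: none.
Union: none.

none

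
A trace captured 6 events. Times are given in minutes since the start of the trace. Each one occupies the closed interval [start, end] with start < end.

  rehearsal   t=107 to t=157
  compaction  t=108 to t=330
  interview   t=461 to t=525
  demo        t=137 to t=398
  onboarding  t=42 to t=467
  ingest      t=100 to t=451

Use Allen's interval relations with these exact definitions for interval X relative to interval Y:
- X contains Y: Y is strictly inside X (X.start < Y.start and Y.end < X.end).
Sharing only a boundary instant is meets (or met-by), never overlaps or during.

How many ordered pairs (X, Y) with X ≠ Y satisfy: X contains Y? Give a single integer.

7

Checking all 30 ordered pairs for relation 'contains'; matching pairs in alphabetical order:
(ingest, compaction): ingest contains compaction ✓
(ingest, demo): ingest contains demo ✓
(ingest, rehearsal): ingest contains rehearsal ✓
(onboarding, compaction): onboarding contains compaction ✓
(onboarding, demo): onboarding contains demo ✓
(onboarding, ingest): onboarding contains ingest ✓
(onboarding, rehearsal): onboarding contains rehearsal ✓
Count: 7.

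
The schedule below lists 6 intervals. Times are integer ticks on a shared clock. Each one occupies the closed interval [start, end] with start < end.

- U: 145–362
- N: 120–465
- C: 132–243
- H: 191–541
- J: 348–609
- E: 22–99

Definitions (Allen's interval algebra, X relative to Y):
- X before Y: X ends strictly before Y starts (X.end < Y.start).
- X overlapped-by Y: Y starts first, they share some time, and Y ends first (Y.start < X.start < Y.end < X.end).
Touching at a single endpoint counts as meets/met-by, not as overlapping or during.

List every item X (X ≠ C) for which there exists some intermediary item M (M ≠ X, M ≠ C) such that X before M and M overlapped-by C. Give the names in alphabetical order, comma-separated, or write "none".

E

Target C = [132, 243].
Intermediaries M with M overlapped-by C: H, U.
Via H — items with X before H: E.
Via U — items with X before U: E.
Union: E.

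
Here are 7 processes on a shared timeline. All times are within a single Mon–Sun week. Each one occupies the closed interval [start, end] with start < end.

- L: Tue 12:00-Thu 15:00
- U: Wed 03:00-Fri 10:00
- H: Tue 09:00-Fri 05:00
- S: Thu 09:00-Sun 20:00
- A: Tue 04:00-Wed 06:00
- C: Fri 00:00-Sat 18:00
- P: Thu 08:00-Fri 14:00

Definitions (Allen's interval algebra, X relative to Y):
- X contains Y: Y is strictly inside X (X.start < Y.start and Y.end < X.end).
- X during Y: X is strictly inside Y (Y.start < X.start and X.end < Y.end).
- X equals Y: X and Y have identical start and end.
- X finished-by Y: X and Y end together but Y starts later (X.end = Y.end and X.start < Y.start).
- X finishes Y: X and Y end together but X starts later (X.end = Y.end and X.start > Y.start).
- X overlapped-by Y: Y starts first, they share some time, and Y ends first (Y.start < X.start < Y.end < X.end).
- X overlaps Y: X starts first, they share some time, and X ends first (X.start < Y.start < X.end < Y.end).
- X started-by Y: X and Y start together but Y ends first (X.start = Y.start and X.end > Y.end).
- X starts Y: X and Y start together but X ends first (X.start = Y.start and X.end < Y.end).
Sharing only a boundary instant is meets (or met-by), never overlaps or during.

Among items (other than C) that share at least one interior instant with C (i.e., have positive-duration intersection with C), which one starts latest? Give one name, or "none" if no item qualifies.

Target C = [Fri 00:00, Sat 18:00].
A [Tue 04:00, Wed 06:00] → before → excluded.
H [Tue 09:00, Fri 05:00] → overlaps → candidate.
L [Tue 12:00, Thu 15:00] → before → excluded.
P [Thu 08:00, Fri 14:00] → overlaps → candidate.
S [Thu 09:00, Sun 20:00] → contains → candidate.
U [Wed 03:00, Fri 10:00] → overlaps → candidate.
Among candidates, latest start is Thu 09:00 → S.

S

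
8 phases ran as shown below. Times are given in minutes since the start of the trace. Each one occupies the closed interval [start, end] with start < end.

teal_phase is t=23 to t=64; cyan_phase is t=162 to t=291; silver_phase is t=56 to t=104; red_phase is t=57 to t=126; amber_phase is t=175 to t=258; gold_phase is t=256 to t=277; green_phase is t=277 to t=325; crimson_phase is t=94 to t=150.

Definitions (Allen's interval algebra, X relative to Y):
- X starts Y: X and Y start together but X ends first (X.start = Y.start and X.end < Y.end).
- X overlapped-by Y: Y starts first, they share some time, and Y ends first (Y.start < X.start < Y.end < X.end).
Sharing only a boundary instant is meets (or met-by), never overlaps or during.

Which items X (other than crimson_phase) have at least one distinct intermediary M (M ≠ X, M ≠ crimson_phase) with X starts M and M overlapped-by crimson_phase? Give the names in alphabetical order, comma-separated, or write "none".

Target crimson_phase = [t=94, t=150].
Intermediaries M with M overlapped-by crimson_phase: none.
Union: none.

none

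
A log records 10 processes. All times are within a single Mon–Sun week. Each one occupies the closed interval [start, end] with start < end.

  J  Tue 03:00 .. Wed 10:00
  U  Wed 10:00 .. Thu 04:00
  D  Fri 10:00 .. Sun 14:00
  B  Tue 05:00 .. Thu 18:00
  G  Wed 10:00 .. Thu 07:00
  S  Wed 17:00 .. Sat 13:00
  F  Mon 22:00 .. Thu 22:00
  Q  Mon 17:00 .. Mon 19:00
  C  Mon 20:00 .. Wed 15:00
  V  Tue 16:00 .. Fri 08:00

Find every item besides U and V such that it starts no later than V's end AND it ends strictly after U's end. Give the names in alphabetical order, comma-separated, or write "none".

Conditions: its start is no later than V's end (X.start <= Fri 08:00) AND its end is strictly after U's end (X.end > Thu 04:00).
B: start Tue 05:00 <= Fri 08:00? ✓; end Thu 18:00 > Thu 04:00? ✓ → yes.
C: start Mon 20:00 <= Fri 08:00? ✓; end Wed 15:00 > Thu 04:00? ✗ → no.
D: start Fri 10:00 <= Fri 08:00? ✗; end Sun 14:00 > Thu 04:00? ✓ → no.
F: start Mon 22:00 <= Fri 08:00? ✓; end Thu 22:00 > Thu 04:00? ✓ → yes.
G: start Wed 10:00 <= Fri 08:00? ✓; end Thu 07:00 > Thu 04:00? ✓ → yes.
J: start Tue 03:00 <= Fri 08:00? ✓; end Wed 10:00 > Thu 04:00? ✗ → no.
Q: start Mon 17:00 <= Fri 08:00? ✓; end Mon 19:00 > Thu 04:00? ✗ → no.
S: start Wed 17:00 <= Fri 08:00? ✓; end Sat 13:00 > Thu 04:00? ✓ → yes.
Result: B, F, G, S.

B, F, G, S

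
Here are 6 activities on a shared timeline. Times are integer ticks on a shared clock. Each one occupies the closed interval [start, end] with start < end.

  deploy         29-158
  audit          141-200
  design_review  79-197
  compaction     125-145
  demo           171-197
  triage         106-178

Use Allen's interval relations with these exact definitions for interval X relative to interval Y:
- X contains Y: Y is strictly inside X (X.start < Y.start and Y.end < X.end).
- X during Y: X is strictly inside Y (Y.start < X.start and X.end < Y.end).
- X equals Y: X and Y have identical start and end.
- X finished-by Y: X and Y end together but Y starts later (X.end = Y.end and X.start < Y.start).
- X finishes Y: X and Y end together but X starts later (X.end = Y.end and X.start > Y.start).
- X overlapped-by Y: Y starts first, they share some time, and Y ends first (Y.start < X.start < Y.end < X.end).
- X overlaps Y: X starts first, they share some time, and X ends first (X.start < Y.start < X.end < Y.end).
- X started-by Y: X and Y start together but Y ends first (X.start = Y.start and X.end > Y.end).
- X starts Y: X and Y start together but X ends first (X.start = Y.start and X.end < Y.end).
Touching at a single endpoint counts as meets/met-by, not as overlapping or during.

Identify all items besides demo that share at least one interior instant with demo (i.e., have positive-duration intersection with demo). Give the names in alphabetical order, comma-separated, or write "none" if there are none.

audit, design_review, triage

Target demo = [171, 197].
audit [141, 200] → contains → yes.
compaction [125, 145] → before → no.
deploy [29, 158] → before → no.
design_review [79, 197] → finished-by → yes.
triage [106, 178] → overlaps → yes.
Result: audit, design_review, triage.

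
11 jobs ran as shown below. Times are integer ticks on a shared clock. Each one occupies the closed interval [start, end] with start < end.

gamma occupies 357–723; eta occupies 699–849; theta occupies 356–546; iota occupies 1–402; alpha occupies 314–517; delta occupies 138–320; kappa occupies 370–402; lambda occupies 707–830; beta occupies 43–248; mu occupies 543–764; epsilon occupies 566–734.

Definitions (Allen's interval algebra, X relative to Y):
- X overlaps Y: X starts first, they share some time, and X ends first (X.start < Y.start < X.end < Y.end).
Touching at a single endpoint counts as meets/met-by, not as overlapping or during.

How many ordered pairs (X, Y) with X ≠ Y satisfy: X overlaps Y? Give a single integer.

Checking all 110 ordered pairs for relation 'overlaps'; matching pairs in alphabetical order:
(alpha, gamma): alpha overlaps gamma ✓
(alpha, theta): alpha overlaps theta ✓
(beta, delta): beta overlaps delta ✓
(delta, alpha): delta overlaps alpha ✓
(epsilon, eta): epsilon overlaps eta ✓
(epsilon, lambda): epsilon overlaps lambda ✓
(gamma, epsilon): gamma overlaps epsilon ✓
(gamma, eta): gamma overlaps eta ✓
(gamma, lambda): gamma overlaps lambda ✓
(gamma, mu): gamma overlaps mu ✓
(iota, alpha): iota overlaps alpha ✓
(iota, gamma): iota overlaps gamma ✓
(iota, theta): iota overlaps theta ✓
(mu, eta): mu overlaps eta ✓
(mu, lambda): mu overlaps lambda ✓
(theta, gamma): theta overlaps gamma ✓
(theta, mu): theta overlaps mu ✓
Count: 17.

17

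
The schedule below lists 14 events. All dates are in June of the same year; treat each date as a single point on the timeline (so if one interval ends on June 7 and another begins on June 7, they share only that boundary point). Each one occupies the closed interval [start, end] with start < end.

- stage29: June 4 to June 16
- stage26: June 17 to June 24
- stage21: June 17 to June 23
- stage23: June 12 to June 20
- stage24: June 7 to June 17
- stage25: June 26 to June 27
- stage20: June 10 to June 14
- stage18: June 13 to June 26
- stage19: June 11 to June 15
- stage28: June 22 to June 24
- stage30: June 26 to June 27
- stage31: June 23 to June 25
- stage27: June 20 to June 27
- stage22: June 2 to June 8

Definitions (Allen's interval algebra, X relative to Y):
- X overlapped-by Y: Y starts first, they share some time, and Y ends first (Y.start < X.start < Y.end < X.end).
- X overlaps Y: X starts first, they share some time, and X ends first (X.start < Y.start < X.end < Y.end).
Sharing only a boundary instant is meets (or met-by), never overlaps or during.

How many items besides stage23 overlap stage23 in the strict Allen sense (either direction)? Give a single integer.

7

Target stage23 = [June 12, June 20].
stage18 [June 13, June 26] → overlapped-by → counts.
stage19 [June 11, June 15] → overlaps → counts.
stage20 [June 10, June 14] → overlaps → counts.
stage21 [June 17, June 23] → overlapped-by → counts.
stage22 [June 2, June 8] → before → no.
stage24 [June 7, June 17] → overlaps → counts.
stage25 [June 26, June 27] → after → no.
stage26 [June 17, June 24] → overlapped-by → counts.
stage27 [June 20, June 27] → met-by → no.
stage28 [June 22, June 24] → after → no.
stage29 [June 4, June 16] → overlaps → counts.
stage30 [June 26, June 27] → after → no.
stage31 [June 23, June 25] → after → no.
Total: 7.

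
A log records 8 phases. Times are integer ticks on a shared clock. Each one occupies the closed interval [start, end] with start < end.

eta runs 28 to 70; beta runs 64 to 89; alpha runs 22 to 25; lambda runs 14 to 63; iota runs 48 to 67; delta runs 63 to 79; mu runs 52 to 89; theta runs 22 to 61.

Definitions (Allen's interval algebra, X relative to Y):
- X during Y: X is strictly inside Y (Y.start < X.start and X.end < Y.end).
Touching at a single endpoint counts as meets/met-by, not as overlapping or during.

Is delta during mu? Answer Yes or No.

delta = [63, 79], mu = [52, 89].
Actual relation of delta to mu: during.
Asked whether 'during' holds → Yes.

Yes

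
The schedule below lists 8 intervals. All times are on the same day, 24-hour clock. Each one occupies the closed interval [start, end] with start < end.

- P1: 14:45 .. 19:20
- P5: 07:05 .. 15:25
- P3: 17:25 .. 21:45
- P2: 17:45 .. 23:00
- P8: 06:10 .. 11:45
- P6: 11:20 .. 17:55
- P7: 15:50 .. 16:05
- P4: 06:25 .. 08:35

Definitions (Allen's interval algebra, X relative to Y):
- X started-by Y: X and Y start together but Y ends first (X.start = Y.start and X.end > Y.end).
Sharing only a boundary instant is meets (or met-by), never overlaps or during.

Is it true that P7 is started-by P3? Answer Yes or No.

No

P7 = [15:50, 16:05], P3 = [17:25, 21:45].
Actual relation of P7 to P3: before.
Asked whether 'started-by' holds → No.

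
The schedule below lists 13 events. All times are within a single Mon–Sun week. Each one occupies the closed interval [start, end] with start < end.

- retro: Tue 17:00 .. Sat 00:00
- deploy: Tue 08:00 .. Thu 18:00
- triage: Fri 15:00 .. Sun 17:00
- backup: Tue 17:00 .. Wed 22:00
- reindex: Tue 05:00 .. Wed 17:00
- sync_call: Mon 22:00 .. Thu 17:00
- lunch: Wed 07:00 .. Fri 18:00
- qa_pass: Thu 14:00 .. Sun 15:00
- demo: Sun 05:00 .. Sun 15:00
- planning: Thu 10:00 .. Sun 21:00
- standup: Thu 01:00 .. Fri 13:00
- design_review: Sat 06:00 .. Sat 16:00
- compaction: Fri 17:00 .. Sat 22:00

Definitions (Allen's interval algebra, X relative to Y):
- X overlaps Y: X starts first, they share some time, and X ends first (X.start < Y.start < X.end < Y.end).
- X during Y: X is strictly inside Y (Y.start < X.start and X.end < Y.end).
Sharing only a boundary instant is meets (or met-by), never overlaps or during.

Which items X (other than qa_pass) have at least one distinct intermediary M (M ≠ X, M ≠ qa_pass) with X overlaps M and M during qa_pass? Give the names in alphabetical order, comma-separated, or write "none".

Target qa_pass = [Thu 14:00, Sun 15:00].
Intermediaries M with M during qa_pass: compaction, design_review.
Via compaction — items with X overlaps compaction: lunch, retro.
Via design_review — items with X overlaps design_review: none.
Union: lunch, retro.

lunch, retro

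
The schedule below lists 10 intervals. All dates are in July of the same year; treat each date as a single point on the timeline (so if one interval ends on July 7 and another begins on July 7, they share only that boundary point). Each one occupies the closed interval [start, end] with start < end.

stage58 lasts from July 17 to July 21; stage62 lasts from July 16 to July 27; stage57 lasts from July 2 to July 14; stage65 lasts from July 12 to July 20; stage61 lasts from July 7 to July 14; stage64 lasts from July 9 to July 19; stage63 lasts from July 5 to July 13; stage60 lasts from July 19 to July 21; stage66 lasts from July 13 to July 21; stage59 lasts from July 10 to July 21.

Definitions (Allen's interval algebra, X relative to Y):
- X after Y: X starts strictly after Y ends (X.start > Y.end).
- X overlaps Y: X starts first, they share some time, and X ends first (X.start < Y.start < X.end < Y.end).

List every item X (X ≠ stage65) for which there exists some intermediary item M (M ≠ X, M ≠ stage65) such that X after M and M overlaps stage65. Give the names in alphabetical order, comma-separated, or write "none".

stage58, stage60, stage62

Target stage65 = [July 12, July 20].
Intermediaries M with M overlaps stage65: stage57, stage61, stage63, stage64.
Via stage57 — items with X after stage57: stage58, stage60, stage62.
Via stage61 — items with X after stage61: stage58, stage60, stage62.
Via stage63 — items with X after stage63: stage58, stage60, stage62.
Via stage64 — items with X after stage64: none.
Union: stage58, stage60, stage62.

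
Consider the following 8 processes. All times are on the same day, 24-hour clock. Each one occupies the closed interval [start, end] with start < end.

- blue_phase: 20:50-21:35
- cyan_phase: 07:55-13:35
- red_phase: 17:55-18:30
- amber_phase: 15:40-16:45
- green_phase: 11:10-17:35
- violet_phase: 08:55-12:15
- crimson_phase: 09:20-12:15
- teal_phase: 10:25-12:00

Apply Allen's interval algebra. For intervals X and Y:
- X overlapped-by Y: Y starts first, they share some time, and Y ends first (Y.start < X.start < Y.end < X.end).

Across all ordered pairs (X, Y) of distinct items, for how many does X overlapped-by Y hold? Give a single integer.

Checking all 56 ordered pairs for relation 'overlapped-by'; matching pairs in alphabetical order:
(green_phase, crimson_phase): green_phase overlapped-by crimson_phase ✓
(green_phase, cyan_phase): green_phase overlapped-by cyan_phase ✓
(green_phase, teal_phase): green_phase overlapped-by teal_phase ✓
(green_phase, violet_phase): green_phase overlapped-by violet_phase ✓
Count: 4.

4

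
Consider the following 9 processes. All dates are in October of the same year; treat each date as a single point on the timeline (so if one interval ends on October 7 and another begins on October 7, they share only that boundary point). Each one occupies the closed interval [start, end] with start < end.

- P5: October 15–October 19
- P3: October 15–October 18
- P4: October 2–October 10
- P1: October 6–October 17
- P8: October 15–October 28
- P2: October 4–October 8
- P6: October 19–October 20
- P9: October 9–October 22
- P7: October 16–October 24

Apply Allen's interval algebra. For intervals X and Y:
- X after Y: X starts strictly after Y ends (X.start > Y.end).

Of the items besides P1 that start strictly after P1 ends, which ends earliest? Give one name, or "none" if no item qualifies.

Target P1 = [October 6, October 17].
P2 [October 4, October 8] → overlaps → excluded.
P3 [October 15, October 18] → overlapped-by → excluded.
P4 [October 2, October 10] → overlaps → excluded.
P5 [October 15, October 19] → overlapped-by → excluded.
P6 [October 19, October 20] → after → candidate.
P7 [October 16, October 24] → overlapped-by → excluded.
P8 [October 15, October 28] → overlapped-by → excluded.
P9 [October 9, October 22] → overlapped-by → excluded.
Among candidates, earliest end is October 20 → P6.

P6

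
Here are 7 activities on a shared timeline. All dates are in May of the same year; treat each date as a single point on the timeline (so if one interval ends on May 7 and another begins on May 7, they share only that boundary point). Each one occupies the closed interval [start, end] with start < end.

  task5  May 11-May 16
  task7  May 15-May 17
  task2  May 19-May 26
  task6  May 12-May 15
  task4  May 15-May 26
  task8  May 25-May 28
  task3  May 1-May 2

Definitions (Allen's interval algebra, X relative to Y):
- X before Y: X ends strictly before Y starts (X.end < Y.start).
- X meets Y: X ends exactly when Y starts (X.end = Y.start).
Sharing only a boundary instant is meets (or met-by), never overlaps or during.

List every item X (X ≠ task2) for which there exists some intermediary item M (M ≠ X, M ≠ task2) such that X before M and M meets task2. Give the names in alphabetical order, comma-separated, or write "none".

none

Target task2 = [May 19, May 26].
Intermediaries M with M meets task2: none.
Union: none.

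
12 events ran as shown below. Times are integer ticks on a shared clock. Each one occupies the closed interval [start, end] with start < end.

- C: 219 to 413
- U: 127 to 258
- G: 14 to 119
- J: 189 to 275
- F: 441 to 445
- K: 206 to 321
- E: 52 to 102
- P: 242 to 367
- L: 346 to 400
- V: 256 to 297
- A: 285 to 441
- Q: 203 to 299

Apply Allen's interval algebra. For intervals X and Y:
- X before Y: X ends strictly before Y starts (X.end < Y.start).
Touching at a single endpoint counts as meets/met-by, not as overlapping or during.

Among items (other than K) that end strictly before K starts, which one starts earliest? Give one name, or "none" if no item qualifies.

Target K = [206, 321].
A [285, 441] → overlapped-by → excluded.
C [219, 413] → overlapped-by → excluded.
E [52, 102] → before → candidate.
F [441, 445] → after → excluded.
G [14, 119] → before → candidate.
J [189, 275] → overlaps → excluded.
L [346, 400] → after → excluded.
P [242, 367] → overlapped-by → excluded.
Q [203, 299] → overlaps → excluded.
U [127, 258] → overlaps → excluded.
V [256, 297] → during → excluded.
Among candidates, earliest start is 14 → G.

G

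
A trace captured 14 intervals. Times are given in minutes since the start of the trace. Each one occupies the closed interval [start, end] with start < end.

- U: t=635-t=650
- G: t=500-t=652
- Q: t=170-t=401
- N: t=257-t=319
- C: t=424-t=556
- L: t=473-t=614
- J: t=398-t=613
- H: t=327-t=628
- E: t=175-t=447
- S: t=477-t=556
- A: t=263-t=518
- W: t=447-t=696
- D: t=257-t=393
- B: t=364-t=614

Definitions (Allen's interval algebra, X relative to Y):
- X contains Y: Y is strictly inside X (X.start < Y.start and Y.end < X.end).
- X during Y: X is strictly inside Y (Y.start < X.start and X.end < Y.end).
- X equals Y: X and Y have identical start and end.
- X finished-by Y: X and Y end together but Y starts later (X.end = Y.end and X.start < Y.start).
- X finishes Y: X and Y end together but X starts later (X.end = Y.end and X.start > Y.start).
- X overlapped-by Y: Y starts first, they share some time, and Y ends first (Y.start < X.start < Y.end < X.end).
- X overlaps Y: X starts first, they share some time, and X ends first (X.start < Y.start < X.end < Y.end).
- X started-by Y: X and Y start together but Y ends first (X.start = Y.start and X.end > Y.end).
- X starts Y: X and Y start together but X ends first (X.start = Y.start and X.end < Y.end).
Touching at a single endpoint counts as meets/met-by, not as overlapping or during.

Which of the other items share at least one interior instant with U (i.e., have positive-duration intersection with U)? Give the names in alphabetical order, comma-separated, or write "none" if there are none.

G, W

Target U = [t=635, t=650].
A [t=263, t=518] → before → no.
B [t=364, t=614] → before → no.
C [t=424, t=556] → before → no.
D [t=257, t=393] → before → no.
E [t=175, t=447] → before → no.
G [t=500, t=652] → contains → yes.
H [t=327, t=628] → before → no.
J [t=398, t=613] → before → no.
L [t=473, t=614] → before → no.
N [t=257, t=319] → before → no.
Q [t=170, t=401] → before → no.
S [t=477, t=556] → before → no.
W [t=447, t=696] → contains → yes.
Result: G, W.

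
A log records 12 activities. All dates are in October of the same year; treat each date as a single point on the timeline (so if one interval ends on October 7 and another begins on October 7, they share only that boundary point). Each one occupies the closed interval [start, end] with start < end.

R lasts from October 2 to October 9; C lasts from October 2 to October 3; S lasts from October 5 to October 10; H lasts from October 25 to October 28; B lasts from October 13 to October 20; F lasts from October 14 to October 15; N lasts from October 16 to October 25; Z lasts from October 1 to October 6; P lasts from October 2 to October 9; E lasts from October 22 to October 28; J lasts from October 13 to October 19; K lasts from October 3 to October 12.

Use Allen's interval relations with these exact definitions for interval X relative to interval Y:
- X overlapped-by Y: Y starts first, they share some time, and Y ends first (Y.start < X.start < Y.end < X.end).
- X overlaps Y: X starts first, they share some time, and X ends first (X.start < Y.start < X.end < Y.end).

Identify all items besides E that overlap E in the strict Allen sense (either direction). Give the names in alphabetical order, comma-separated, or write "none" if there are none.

Target E = [October 22, October 28].
B [October 13, October 20] → before → no.
C [October 2, October 3] → before → no.
F [October 14, October 15] → before → no.
H [October 25, October 28] → finishes → no.
J [October 13, October 19] → before → no.
K [October 3, October 12] → before → no.
N [October 16, October 25] → overlaps → yes.
P [October 2, October 9] → before → no.
R [October 2, October 9] → before → no.
S [October 5, October 10] → before → no.
Z [October 1, October 6] → before → no.
Result: N.

N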